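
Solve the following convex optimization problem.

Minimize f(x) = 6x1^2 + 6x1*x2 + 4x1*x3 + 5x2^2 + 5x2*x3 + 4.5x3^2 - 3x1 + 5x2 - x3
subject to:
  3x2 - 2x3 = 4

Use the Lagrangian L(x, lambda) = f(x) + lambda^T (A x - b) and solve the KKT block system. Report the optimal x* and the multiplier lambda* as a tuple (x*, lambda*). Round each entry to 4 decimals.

Form the Lagrangian:
  L(x, lambda) = (1/2) x^T Q x + c^T x + lambda^T (A x - b)
Stationarity (grad_x L = 0): Q x + c + A^T lambda = 0.
Primal feasibility: A x = b.

This gives the KKT block system:
  [ Q   A^T ] [ x     ]   [-c ]
  [ A    0  ] [ lambda ] = [ b ]

Solving the linear system:
  x*      = (0.24, 0.6767, -0.985)
  lambda* = (-2.7607)
  f(x*)   = 7.3456

x* = (0.24, 0.6767, -0.985), lambda* = (-2.7607)


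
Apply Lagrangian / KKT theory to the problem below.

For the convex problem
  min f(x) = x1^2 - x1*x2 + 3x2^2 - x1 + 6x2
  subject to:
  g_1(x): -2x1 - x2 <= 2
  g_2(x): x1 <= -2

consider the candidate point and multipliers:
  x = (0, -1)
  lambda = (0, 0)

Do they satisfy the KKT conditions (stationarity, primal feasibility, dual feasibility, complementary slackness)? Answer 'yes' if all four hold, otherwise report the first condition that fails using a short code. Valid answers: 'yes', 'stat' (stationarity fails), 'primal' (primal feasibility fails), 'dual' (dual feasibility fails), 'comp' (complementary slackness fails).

Gradient of f: grad f(x) = Q x + c = (0, 0)
Constraint values g_i(x) = a_i^T x - b_i:
  g_1((0, -1)) = -1
  g_2((0, -1)) = 2
Stationarity residual: grad f(x) + sum_i lambda_i a_i = (0, 0)
  -> stationarity OK
Primal feasibility (all g_i <= 0): FAILS
Dual feasibility (all lambda_i >= 0): OK
Complementary slackness (lambda_i * g_i(x) = 0 for all i): OK

Verdict: the first failing condition is primal_feasibility -> primal.

primal


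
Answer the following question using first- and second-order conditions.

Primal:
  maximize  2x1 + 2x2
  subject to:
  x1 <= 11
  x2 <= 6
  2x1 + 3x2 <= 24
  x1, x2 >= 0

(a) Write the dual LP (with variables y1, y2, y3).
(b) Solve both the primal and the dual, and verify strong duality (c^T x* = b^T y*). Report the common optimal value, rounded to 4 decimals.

The standard primal-dual pair for 'max c^T x s.t. A x <= b, x >= 0' is:
  Dual:  min b^T y  s.t.  A^T y >= c,  y >= 0.

So the dual LP is:
  minimize  11y1 + 6y2 + 24y3
  subject to:
    y1 + 2y3 >= 2
    y2 + 3y3 >= 2
    y1, y2, y3 >= 0

Solving the primal: x* = (11, 0.6667).
  primal value c^T x* = 23.3333.
Solving the dual: y* = (0.6667, 0, 0.6667).
  dual value b^T y* = 23.3333.
Strong duality: c^T x* = b^T y*. Confirmed.

23.3333


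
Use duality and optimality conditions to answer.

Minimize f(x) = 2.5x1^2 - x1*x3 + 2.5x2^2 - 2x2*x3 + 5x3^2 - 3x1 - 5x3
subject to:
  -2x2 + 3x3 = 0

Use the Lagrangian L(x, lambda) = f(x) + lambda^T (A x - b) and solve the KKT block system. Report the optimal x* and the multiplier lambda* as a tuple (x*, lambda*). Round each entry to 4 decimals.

Form the Lagrangian:
  L(x, lambda) = (1/2) x^T Q x + c^T x + lambda^T (A x - b)
Stationarity (grad_x L = 0): Q x + c + A^T lambda = 0.
Primal feasibility: A x = b.

This gives the KKT block system:
  [ Q   A^T ] [ x     ]   [-c ]
  [ A    0  ] [ lambda ] = [ b ]

Solving the linear system:
  x*      = (0.6744, 0.5581, 0.3721)
  lambda* = (1.0233)
  f(x*)   = -1.9419

x* = (0.6744, 0.5581, 0.3721), lambda* = (1.0233)


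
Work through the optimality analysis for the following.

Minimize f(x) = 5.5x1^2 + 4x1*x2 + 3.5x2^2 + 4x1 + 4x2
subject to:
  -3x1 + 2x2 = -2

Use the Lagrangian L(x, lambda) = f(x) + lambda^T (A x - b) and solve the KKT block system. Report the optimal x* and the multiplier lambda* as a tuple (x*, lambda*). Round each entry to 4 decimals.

Form the Lagrangian:
  L(x, lambda) = (1/2) x^T Q x + c^T x + lambda^T (A x - b)
Stationarity (grad_x L = 0): Q x + c + A^T lambda = 0.
Primal feasibility: A x = b.

This gives the KKT block system:
  [ Q   A^T ] [ x     ]   [-c ]
  [ A    0  ] [ lambda ] = [ b ]

Solving the linear system:
  x*      = (0.1161, -0.8258)
  lambda* = (0.6581)
  f(x*)   = -0.7613

x* = (0.1161, -0.8258), lambda* = (0.6581)


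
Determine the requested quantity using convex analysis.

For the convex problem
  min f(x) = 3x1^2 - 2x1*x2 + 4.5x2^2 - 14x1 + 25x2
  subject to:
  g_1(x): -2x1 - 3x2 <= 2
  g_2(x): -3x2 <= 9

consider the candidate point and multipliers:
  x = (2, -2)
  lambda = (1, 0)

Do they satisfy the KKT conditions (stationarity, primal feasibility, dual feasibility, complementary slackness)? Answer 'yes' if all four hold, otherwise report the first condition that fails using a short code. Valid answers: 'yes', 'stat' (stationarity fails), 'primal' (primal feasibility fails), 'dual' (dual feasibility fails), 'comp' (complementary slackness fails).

Gradient of f: grad f(x) = Q x + c = (2, 3)
Constraint values g_i(x) = a_i^T x - b_i:
  g_1((2, -2)) = 0
  g_2((2, -2)) = -3
Stationarity residual: grad f(x) + sum_i lambda_i a_i = (0, 0)
  -> stationarity OK
Primal feasibility (all g_i <= 0): OK
Dual feasibility (all lambda_i >= 0): OK
Complementary slackness (lambda_i * g_i(x) = 0 for all i): OK

Verdict: yes, KKT holds.

yes


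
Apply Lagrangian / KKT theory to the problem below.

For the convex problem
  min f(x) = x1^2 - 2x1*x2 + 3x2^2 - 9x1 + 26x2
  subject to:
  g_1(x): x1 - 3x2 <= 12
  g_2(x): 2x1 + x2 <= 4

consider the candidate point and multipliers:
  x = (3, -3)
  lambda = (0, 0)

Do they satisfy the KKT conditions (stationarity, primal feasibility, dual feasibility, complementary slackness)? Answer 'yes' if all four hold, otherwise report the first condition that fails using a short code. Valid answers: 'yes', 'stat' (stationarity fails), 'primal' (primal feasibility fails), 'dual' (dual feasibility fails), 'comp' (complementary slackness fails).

Gradient of f: grad f(x) = Q x + c = (3, 2)
Constraint values g_i(x) = a_i^T x - b_i:
  g_1((3, -3)) = 0
  g_2((3, -3)) = -1
Stationarity residual: grad f(x) + sum_i lambda_i a_i = (3, 2)
  -> stationarity FAILS
Primal feasibility (all g_i <= 0): OK
Dual feasibility (all lambda_i >= 0): OK
Complementary slackness (lambda_i * g_i(x) = 0 for all i): OK

Verdict: the first failing condition is stationarity -> stat.

stat


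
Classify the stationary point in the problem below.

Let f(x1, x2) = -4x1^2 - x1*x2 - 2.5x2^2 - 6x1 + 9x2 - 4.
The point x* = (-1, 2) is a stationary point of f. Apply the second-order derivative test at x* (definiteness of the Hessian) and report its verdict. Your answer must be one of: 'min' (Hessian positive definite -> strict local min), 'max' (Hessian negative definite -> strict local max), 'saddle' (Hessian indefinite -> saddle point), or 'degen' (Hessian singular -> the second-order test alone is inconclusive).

Compute the Hessian H = grad^2 f:
  H = [[-8, -1], [-1, -5]]
Verify stationarity: grad f(x*) = H x* + g = (0, 0).
Eigenvalues of H: -8.3028, -4.6972.
Both eigenvalues < 0, so H is negative definite -> x* is a strict local max.

max


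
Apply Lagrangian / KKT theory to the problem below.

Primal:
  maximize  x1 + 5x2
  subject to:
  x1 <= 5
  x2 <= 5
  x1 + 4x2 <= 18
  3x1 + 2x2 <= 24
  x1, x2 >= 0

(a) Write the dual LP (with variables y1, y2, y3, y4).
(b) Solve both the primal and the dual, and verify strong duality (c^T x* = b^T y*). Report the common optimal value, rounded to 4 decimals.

The standard primal-dual pair for 'max c^T x s.t. A x <= b, x >= 0' is:
  Dual:  min b^T y  s.t.  A^T y >= c,  y >= 0.

So the dual LP is:
  minimize  5y1 + 5y2 + 18y3 + 24y4
  subject to:
    y1 + y3 + 3y4 >= 1
    y2 + 4y3 + 2y4 >= 5
    y1, y2, y3, y4 >= 0

Solving the primal: x* = (0, 4.5).
  primal value c^T x* = 22.5.
Solving the dual: y* = (0, 0, 1.25, 0).
  dual value b^T y* = 22.5.
Strong duality: c^T x* = b^T y*. Confirmed.

22.5


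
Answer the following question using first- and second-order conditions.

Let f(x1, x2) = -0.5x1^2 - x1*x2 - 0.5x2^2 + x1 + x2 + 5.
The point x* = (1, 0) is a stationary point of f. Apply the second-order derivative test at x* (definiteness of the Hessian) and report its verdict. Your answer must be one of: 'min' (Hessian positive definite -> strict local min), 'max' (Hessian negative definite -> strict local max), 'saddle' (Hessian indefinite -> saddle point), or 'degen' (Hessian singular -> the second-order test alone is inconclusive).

Compute the Hessian H = grad^2 f:
  H = [[-1, -1], [-1, -1]]
Verify stationarity: grad f(x*) = H x* + g = (0, 0).
Eigenvalues of H: -2, 0.
H has a zero eigenvalue (singular; negative semidefinite but not definite), so H is neither positive definite, negative definite, nor indefinite. The second-order test alone is inconclusive -> degen.
(Indeed, f is constant along the null direction of H through x*, so x* is not a strict local extremum.)

degen


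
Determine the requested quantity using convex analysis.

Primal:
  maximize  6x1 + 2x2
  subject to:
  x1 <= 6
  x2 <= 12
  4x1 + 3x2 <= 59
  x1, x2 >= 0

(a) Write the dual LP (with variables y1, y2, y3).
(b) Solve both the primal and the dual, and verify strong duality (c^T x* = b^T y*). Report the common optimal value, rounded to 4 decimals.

The standard primal-dual pair for 'max c^T x s.t. A x <= b, x >= 0' is:
  Dual:  min b^T y  s.t.  A^T y >= c,  y >= 0.

So the dual LP is:
  minimize  6y1 + 12y2 + 59y3
  subject to:
    y1 + 4y3 >= 6
    y2 + 3y3 >= 2
    y1, y2, y3 >= 0

Solving the primal: x* = (6, 11.6667).
  primal value c^T x* = 59.3333.
Solving the dual: y* = (3.3333, 0, 0.6667).
  dual value b^T y* = 59.3333.
Strong duality: c^T x* = b^T y*. Confirmed.

59.3333


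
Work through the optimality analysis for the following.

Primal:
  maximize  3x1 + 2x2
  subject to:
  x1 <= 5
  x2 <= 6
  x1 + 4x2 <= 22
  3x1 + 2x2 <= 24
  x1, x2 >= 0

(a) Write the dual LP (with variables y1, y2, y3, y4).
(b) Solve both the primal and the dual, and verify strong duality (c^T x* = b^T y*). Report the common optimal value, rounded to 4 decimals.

The standard primal-dual pair for 'max c^T x s.t. A x <= b, x >= 0' is:
  Dual:  min b^T y  s.t.  A^T y >= c,  y >= 0.

So the dual LP is:
  minimize  5y1 + 6y2 + 22y3 + 24y4
  subject to:
    y1 + y3 + 3y4 >= 3
    y2 + 4y3 + 2y4 >= 2
    y1, y2, y3, y4 >= 0

Solving the primal: x* = (5, 4.25).
  primal value c^T x* = 23.5.
Solving the dual: y* = (2.5, 0, 0.5, 0).
  dual value b^T y* = 23.5.
Strong duality: c^T x* = b^T y*. Confirmed.

23.5


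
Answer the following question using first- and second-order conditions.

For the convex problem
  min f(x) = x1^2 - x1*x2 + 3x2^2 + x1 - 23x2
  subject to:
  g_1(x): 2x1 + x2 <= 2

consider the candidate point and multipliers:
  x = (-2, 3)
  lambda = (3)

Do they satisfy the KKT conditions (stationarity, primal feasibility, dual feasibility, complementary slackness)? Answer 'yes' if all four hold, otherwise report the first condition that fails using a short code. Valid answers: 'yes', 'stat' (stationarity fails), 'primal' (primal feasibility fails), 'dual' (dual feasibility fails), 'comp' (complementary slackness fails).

Gradient of f: grad f(x) = Q x + c = (-6, -3)
Constraint values g_i(x) = a_i^T x - b_i:
  g_1((-2, 3)) = -3
Stationarity residual: grad f(x) + sum_i lambda_i a_i = (0, 0)
  -> stationarity OK
Primal feasibility (all g_i <= 0): OK
Dual feasibility (all lambda_i >= 0): OK
Complementary slackness (lambda_i * g_i(x) = 0 for all i): FAILS

Verdict: the first failing condition is complementary_slackness -> comp.

comp


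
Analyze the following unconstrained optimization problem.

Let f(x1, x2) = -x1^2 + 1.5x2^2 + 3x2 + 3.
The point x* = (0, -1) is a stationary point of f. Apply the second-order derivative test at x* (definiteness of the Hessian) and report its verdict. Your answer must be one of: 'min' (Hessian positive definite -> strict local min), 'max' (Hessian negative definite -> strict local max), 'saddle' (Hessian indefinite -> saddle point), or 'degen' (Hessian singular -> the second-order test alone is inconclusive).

Compute the Hessian H = grad^2 f:
  H = [[-2, 0], [0, 3]]
Verify stationarity: grad f(x*) = H x* + g = (0, 0).
Eigenvalues of H: -2, 3.
Eigenvalues have mixed signs, so H is indefinite -> x* is a saddle point.

saddle


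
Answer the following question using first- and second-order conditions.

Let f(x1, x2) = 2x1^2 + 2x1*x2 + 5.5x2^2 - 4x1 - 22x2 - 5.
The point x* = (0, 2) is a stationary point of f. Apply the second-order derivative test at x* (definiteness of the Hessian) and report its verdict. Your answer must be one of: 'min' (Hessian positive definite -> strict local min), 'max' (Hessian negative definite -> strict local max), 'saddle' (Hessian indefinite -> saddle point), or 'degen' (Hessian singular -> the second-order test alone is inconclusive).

Compute the Hessian H = grad^2 f:
  H = [[4, 2], [2, 11]]
Verify stationarity: grad f(x*) = H x* + g = (0, 0).
Eigenvalues of H: 3.4689, 11.5311.
Both eigenvalues > 0, so H is positive definite -> x* is a strict local min.

min


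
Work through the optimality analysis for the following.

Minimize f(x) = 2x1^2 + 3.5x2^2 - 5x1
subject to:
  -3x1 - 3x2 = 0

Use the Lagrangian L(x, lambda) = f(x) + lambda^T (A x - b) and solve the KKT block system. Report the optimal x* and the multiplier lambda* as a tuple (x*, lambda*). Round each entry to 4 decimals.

Form the Lagrangian:
  L(x, lambda) = (1/2) x^T Q x + c^T x + lambda^T (A x - b)
Stationarity (grad_x L = 0): Q x + c + A^T lambda = 0.
Primal feasibility: A x = b.

This gives the KKT block system:
  [ Q   A^T ] [ x     ]   [-c ]
  [ A    0  ] [ lambda ] = [ b ]

Solving the linear system:
  x*      = (0.4545, -0.4545)
  lambda* = (-1.0606)
  f(x*)   = -1.1364

x* = (0.4545, -0.4545), lambda* = (-1.0606)


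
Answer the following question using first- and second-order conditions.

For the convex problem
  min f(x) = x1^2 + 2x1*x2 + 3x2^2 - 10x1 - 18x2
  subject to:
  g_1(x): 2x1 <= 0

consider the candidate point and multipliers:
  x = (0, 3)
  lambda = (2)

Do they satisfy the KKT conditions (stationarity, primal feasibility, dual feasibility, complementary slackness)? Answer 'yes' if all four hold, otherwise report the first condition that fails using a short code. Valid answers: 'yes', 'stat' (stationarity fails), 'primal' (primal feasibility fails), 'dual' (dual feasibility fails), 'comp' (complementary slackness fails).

Gradient of f: grad f(x) = Q x + c = (-4, 0)
Constraint values g_i(x) = a_i^T x - b_i:
  g_1((0, 3)) = 0
Stationarity residual: grad f(x) + sum_i lambda_i a_i = (0, 0)
  -> stationarity OK
Primal feasibility (all g_i <= 0): OK
Dual feasibility (all lambda_i >= 0): OK
Complementary slackness (lambda_i * g_i(x) = 0 for all i): OK

Verdict: yes, KKT holds.

yes


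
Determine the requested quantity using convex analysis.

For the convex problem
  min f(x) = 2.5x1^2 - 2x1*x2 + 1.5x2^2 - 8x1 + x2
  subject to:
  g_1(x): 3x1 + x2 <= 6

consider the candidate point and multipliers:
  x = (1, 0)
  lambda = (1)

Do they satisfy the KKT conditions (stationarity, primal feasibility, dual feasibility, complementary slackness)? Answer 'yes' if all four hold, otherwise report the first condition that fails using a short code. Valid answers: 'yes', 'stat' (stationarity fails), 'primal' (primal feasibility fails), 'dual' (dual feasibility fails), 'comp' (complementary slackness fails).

Gradient of f: grad f(x) = Q x + c = (-3, -1)
Constraint values g_i(x) = a_i^T x - b_i:
  g_1((1, 0)) = -3
Stationarity residual: grad f(x) + sum_i lambda_i a_i = (0, 0)
  -> stationarity OK
Primal feasibility (all g_i <= 0): OK
Dual feasibility (all lambda_i >= 0): OK
Complementary slackness (lambda_i * g_i(x) = 0 for all i): FAILS

Verdict: the first failing condition is complementary_slackness -> comp.

comp


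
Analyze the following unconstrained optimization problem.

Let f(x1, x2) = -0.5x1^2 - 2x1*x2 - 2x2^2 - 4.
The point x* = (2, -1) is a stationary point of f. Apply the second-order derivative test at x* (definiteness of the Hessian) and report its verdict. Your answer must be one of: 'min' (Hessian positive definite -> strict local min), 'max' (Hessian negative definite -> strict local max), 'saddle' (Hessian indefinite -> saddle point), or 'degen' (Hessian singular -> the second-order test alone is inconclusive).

Compute the Hessian H = grad^2 f:
  H = [[-1, -2], [-2, -4]]
Verify stationarity: grad f(x*) = H x* + g = (0, 0).
Eigenvalues of H: -5, 0.
H has a zero eigenvalue (singular; negative semidefinite but not definite), so H is neither positive definite, negative definite, nor indefinite. The second-order test alone is inconclusive -> degen.
(Indeed, f is constant along the null direction of H through x*, so x* is not a strict local extremum.)

degen


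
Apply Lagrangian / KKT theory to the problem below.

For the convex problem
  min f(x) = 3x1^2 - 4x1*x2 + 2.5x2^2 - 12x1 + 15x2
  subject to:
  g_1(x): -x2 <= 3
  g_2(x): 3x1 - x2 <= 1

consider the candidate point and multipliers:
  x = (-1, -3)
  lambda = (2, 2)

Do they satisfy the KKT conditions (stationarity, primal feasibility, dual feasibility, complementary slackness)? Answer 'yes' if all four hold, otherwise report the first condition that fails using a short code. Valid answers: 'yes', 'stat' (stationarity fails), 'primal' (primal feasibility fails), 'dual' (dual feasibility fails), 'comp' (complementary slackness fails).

Gradient of f: grad f(x) = Q x + c = (-6, 4)
Constraint values g_i(x) = a_i^T x - b_i:
  g_1((-1, -3)) = 0
  g_2((-1, -3)) = -1
Stationarity residual: grad f(x) + sum_i lambda_i a_i = (0, 0)
  -> stationarity OK
Primal feasibility (all g_i <= 0): OK
Dual feasibility (all lambda_i >= 0): OK
Complementary slackness (lambda_i * g_i(x) = 0 for all i): FAILS

Verdict: the first failing condition is complementary_slackness -> comp.

comp


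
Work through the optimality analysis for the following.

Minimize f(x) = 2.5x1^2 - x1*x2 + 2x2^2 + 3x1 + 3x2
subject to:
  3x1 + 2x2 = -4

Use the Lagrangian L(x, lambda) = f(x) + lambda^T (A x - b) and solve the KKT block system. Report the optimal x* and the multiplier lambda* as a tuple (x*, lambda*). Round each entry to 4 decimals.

Form the Lagrangian:
  L(x, lambda) = (1/2) x^T Q x + c^T x + lambda^T (A x - b)
Stationarity (grad_x L = 0): Q x + c + A^T lambda = 0.
Primal feasibility: A x = b.

This gives the KKT block system:
  [ Q   A^T ] [ x     ]   [-c ]
  [ A    0  ] [ lambda ] = [ b ]

Solving the linear system:
  x*      = (-0.7353, -0.8971)
  lambda* = (-0.0735)
  f(x*)   = -2.5956

x* = (-0.7353, -0.8971), lambda* = (-0.0735)


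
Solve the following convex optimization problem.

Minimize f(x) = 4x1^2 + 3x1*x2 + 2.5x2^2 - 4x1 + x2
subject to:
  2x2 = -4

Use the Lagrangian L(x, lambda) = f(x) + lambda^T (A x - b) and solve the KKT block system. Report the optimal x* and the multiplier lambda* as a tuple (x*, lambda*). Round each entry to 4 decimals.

Form the Lagrangian:
  L(x, lambda) = (1/2) x^T Q x + c^T x + lambda^T (A x - b)
Stationarity (grad_x L = 0): Q x + c + A^T lambda = 0.
Primal feasibility: A x = b.

This gives the KKT block system:
  [ Q   A^T ] [ x     ]   [-c ]
  [ A    0  ] [ lambda ] = [ b ]

Solving the linear system:
  x*      = (1.25, -2)
  lambda* = (2.625)
  f(x*)   = 1.75

x* = (1.25, -2), lambda* = (2.625)


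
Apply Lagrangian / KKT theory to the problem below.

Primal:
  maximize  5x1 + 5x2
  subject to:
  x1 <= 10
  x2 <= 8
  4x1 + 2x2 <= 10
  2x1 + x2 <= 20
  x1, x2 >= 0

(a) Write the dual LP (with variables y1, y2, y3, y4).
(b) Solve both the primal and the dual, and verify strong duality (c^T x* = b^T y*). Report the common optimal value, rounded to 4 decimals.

The standard primal-dual pair for 'max c^T x s.t. A x <= b, x >= 0' is:
  Dual:  min b^T y  s.t.  A^T y >= c,  y >= 0.

So the dual LP is:
  minimize  10y1 + 8y2 + 10y3 + 20y4
  subject to:
    y1 + 4y3 + 2y4 >= 5
    y2 + 2y3 + y4 >= 5
    y1, y2, y3, y4 >= 0

Solving the primal: x* = (0, 5).
  primal value c^T x* = 25.
Solving the dual: y* = (0, 0, 2.5, 0).
  dual value b^T y* = 25.
Strong duality: c^T x* = b^T y*. Confirmed.

25


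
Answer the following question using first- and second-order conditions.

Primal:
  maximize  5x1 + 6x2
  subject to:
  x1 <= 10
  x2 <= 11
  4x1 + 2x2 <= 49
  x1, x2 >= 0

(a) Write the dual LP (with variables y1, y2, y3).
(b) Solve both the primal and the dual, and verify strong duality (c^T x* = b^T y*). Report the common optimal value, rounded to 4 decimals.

The standard primal-dual pair for 'max c^T x s.t. A x <= b, x >= 0' is:
  Dual:  min b^T y  s.t.  A^T y >= c,  y >= 0.

So the dual LP is:
  minimize  10y1 + 11y2 + 49y3
  subject to:
    y1 + 4y3 >= 5
    y2 + 2y3 >= 6
    y1, y2, y3 >= 0

Solving the primal: x* = (6.75, 11).
  primal value c^T x* = 99.75.
Solving the dual: y* = (0, 3.5, 1.25).
  dual value b^T y* = 99.75.
Strong duality: c^T x* = b^T y*. Confirmed.

99.75


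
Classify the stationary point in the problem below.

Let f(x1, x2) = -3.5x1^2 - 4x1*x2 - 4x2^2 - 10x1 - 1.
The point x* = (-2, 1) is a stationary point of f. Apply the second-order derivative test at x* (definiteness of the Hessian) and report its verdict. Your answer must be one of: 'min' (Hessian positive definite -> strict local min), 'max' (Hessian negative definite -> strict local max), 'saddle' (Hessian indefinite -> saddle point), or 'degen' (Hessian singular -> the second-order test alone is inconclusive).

Compute the Hessian H = grad^2 f:
  H = [[-7, -4], [-4, -8]]
Verify stationarity: grad f(x*) = H x* + g = (0, 0).
Eigenvalues of H: -11.5311, -3.4689.
Both eigenvalues < 0, so H is negative definite -> x* is a strict local max.

max


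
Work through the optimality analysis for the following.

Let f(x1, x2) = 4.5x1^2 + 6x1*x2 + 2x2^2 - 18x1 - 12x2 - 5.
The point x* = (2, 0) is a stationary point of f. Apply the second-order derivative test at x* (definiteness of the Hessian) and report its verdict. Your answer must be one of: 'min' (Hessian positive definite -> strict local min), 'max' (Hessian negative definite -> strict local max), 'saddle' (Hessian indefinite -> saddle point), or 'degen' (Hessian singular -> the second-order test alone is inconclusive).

Compute the Hessian H = grad^2 f:
  H = [[9, 6], [6, 4]]
Verify stationarity: grad f(x*) = H x* + g = (0, 0).
Eigenvalues of H: 0, 13.
H has a zero eigenvalue (singular; positive semidefinite but not definite), so H is neither positive definite, negative definite, nor indefinite. The second-order test alone is inconclusive -> degen.
(Indeed, f is constant along the null direction of H through x*, so x* is not a strict local extremum.)

degen


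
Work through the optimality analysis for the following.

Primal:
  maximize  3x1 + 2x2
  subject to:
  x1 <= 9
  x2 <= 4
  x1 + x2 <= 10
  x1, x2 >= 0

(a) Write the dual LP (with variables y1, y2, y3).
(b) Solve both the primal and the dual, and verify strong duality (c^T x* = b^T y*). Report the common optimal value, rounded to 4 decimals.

The standard primal-dual pair for 'max c^T x s.t. A x <= b, x >= 0' is:
  Dual:  min b^T y  s.t.  A^T y >= c,  y >= 0.

So the dual LP is:
  minimize  9y1 + 4y2 + 10y3
  subject to:
    y1 + y3 >= 3
    y2 + y3 >= 2
    y1, y2, y3 >= 0

Solving the primal: x* = (9, 1).
  primal value c^T x* = 29.
Solving the dual: y* = (1, 0, 2).
  dual value b^T y* = 29.
Strong duality: c^T x* = b^T y*. Confirmed.

29


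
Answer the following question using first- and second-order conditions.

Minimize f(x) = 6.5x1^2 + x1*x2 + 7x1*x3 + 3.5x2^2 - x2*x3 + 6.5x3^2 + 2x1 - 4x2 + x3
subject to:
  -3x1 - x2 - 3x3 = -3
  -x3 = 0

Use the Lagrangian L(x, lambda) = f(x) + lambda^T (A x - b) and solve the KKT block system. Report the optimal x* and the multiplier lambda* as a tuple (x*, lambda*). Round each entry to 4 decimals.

Form the Lagrangian:
  L(x, lambda) = (1/2) x^T Q x + c^T x + lambda^T (A x - b)
Stationarity (grad_x L = 0): Q x + c + A^T lambda = 0.
Primal feasibility: A x = b.

This gives the KKT block system:
  [ Q   A^T ] [ x     ]   [-c ]
  [ A    0  ] [ lambda ] = [ b ]

Solving the linear system:
  x*      = (0.6571, 1.0286, 0)
  lambda* = (3.8571, -7)
  f(x*)   = 4.3857

x* = (0.6571, 1.0286, 0), lambda* = (3.8571, -7)


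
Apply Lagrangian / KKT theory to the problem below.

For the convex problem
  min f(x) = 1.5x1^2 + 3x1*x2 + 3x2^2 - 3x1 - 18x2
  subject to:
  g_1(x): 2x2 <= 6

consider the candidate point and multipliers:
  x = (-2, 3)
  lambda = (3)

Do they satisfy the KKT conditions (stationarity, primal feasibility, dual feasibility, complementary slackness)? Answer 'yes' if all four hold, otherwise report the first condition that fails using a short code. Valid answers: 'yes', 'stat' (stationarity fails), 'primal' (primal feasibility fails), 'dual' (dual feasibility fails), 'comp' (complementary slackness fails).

Gradient of f: grad f(x) = Q x + c = (0, -6)
Constraint values g_i(x) = a_i^T x - b_i:
  g_1((-2, 3)) = 0
Stationarity residual: grad f(x) + sum_i lambda_i a_i = (0, 0)
  -> stationarity OK
Primal feasibility (all g_i <= 0): OK
Dual feasibility (all lambda_i >= 0): OK
Complementary slackness (lambda_i * g_i(x) = 0 for all i): OK

Verdict: yes, KKT holds.

yes


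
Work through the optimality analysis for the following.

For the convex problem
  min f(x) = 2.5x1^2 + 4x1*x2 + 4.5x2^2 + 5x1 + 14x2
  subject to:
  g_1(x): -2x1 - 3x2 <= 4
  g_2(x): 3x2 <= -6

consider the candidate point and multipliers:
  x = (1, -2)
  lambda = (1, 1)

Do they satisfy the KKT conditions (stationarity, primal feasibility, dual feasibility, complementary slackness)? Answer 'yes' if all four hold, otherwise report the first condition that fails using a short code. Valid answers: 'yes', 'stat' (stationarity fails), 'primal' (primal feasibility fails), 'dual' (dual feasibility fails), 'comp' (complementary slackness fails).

Gradient of f: grad f(x) = Q x + c = (2, 0)
Constraint values g_i(x) = a_i^T x - b_i:
  g_1((1, -2)) = 0
  g_2((1, -2)) = 0
Stationarity residual: grad f(x) + sum_i lambda_i a_i = (0, 0)
  -> stationarity OK
Primal feasibility (all g_i <= 0): OK
Dual feasibility (all lambda_i >= 0): OK
Complementary slackness (lambda_i * g_i(x) = 0 for all i): OK

Verdict: yes, KKT holds.

yes


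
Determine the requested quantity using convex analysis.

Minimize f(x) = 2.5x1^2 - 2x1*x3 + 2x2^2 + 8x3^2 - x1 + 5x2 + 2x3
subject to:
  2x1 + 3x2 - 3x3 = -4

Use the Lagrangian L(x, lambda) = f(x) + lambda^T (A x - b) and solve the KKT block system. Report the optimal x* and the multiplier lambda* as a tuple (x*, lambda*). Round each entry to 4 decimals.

Form the Lagrangian:
  L(x, lambda) = (1/2) x^T Q x + c^T x + lambda^T (A x - b)
Stationarity (grad_x L = 0): Q x + c + A^T lambda = 0.
Primal feasibility: A x = b.

This gives the KKT block system:
  [ Q   A^T ] [ x     ]   [-c ]
  [ A    0  ] [ lambda ] = [ b ]

Solving the linear system:
  x*      = (0.0684, -1.4463, -0.0674)
  lambda* = (0.2617)
  f(x*)   = -3.1938

x* = (0.0684, -1.4463, -0.0674), lambda* = (0.2617)


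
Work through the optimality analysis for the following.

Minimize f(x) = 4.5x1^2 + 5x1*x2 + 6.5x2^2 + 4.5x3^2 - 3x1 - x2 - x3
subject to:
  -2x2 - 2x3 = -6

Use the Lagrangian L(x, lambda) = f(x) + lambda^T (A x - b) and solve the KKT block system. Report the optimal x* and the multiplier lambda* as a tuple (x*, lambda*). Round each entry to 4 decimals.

Form the Lagrangian:
  L(x, lambda) = (1/2) x^T Q x + c^T x + lambda^T (A x - b)
Stationarity (grad_x L = 0): Q x + c + A^T lambda = 0.
Primal feasibility: A x = b.

This gives the KKT block system:
  [ Q   A^T ] [ x     ]   [-c ]
  [ A    0  ] [ lambda ] = [ b ]

Solving the linear system:
  x*      = (-0.3988, 1.3179, 1.6821)
  lambda* = (7.0694)
  f(x*)   = 20.3064

x* = (-0.3988, 1.3179, 1.6821), lambda* = (7.0694)


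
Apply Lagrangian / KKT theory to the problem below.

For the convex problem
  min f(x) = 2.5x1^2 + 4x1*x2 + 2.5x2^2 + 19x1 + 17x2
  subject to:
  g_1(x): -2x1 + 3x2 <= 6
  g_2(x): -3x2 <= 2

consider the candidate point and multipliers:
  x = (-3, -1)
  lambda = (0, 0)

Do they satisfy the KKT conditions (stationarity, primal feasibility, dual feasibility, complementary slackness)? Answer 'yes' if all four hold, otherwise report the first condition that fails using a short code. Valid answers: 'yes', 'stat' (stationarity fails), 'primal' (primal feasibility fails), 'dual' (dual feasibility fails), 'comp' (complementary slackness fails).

Gradient of f: grad f(x) = Q x + c = (0, 0)
Constraint values g_i(x) = a_i^T x - b_i:
  g_1((-3, -1)) = -3
  g_2((-3, -1)) = 1
Stationarity residual: grad f(x) + sum_i lambda_i a_i = (0, 0)
  -> stationarity OK
Primal feasibility (all g_i <= 0): FAILS
Dual feasibility (all lambda_i >= 0): OK
Complementary slackness (lambda_i * g_i(x) = 0 for all i): OK

Verdict: the first failing condition is primal_feasibility -> primal.

primal


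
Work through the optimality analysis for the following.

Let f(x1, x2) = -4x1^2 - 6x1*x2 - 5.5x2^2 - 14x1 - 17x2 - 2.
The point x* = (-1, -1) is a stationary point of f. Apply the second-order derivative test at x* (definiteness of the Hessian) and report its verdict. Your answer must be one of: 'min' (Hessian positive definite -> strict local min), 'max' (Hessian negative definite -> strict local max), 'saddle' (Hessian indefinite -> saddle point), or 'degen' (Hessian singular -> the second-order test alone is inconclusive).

Compute the Hessian H = grad^2 f:
  H = [[-8, -6], [-6, -11]]
Verify stationarity: grad f(x*) = H x* + g = (0, 0).
Eigenvalues of H: -15.6847, -3.3153.
Both eigenvalues < 0, so H is negative definite -> x* is a strict local max.

max


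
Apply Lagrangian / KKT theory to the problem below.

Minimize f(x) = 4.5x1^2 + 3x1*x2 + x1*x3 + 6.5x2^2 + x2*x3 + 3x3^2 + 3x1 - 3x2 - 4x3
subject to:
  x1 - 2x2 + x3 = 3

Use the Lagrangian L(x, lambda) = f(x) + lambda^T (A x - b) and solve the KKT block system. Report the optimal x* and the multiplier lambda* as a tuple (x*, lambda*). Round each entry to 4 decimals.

Form the Lagrangian:
  L(x, lambda) = (1/2) x^T Q x + c^T x + lambda^T (A x - b)
Stationarity (grad_x L = 0): Q x + c + A^T lambda = 0.
Primal feasibility: A x = b.

This gives the KKT block system:
  [ Q   A^T ] [ x     ]   [-c ]
  [ A    0  ] [ lambda ] = [ b ]

Solving the linear system:
  x*      = (0.2217, -0.6397, 1.4989)
  lambda* = (-4.5757)
  f(x*)   = 5.1578

x* = (0.2217, -0.6397, 1.4989), lambda* = (-4.5757)


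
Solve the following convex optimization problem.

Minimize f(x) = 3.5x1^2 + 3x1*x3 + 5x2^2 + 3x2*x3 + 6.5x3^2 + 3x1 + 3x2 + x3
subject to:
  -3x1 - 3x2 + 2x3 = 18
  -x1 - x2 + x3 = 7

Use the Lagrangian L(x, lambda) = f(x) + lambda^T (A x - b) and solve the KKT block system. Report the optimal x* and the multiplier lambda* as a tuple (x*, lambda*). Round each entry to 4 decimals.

Form the Lagrangian:
  L(x, lambda) = (1/2) x^T Q x + c^T x + lambda^T (A x - b)
Stationarity (grad_x L = 0): Q x + c + A^T lambda = 0.
Primal feasibility: A x = b.

This gives the KKT block system:
  [ Q   A^T ] [ x     ]   [-c ]
  [ A    0  ] [ lambda ] = [ b ]

Solving the linear system:
  x*      = (-2.3529, -1.6471, 3)
  lambda* = (23.5294, -75.0588)
  f(x*)   = 46.4412

x* = (-2.3529, -1.6471, 3), lambda* = (23.5294, -75.0588)


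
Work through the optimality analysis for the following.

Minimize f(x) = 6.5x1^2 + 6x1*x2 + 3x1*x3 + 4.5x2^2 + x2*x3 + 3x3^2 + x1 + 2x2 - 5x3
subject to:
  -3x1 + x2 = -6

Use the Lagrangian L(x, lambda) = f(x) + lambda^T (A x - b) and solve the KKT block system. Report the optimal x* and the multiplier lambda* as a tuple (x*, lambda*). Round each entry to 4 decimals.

Form the Lagrangian:
  L(x, lambda) = (1/2) x^T Q x + c^T x + lambda^T (A x - b)
Stationarity (grad_x L = 0): Q x + c + A^T lambda = 0.
Primal feasibility: A x = b.

This gives the KKT block system:
  [ Q   A^T ] [ x     ]   [-c ]
  [ A    0  ] [ lambda ] = [ b ]

Solving the linear system:
  x*      = (1.4516, -1.6452, 0.3817)
  lambda* = (3.7151)
  f(x*)   = 9.2715

x* = (1.4516, -1.6452, 0.3817), lambda* = (3.7151)


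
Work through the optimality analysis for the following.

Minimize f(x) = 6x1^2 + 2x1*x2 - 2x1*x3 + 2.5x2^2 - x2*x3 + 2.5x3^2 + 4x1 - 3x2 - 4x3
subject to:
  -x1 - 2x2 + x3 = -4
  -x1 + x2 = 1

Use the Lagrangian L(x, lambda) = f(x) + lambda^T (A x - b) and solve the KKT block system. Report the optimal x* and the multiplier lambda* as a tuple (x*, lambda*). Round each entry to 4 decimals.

Form the Lagrangian:
  L(x, lambda) = (1/2) x^T Q x + c^T x + lambda^T (A x - b)
Stationarity (grad_x L = 0): Q x + c + A^T lambda = 0.
Primal feasibility: A x = b.

This gives the KKT block system:
  [ Q   A^T ] [ x     ]   [-c ]
  [ A    0  ] [ lambda ] = [ b ]

Solving the linear system:
  x*      = (0.6458, 1.6458, -0.0625)
  lambda* = (7.25, 7.9167)
  f(x*)   = 9.4896

x* = (0.6458, 1.6458, -0.0625), lambda* = (7.25, 7.9167)


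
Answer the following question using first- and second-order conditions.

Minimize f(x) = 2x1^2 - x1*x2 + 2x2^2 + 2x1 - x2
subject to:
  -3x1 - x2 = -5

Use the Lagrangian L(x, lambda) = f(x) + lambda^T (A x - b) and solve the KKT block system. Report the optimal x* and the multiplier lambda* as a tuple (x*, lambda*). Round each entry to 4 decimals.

Form the Lagrangian:
  L(x, lambda) = (1/2) x^T Q x + c^T x + lambda^T (A x - b)
Stationarity (grad_x L = 0): Q x + c + A^T lambda = 0.
Primal feasibility: A x = b.

This gives the KKT block system:
  [ Q   A^T ] [ x     ]   [-c ]
  [ A    0  ] [ lambda ] = [ b ]

Solving the linear system:
  x*      = (1.3043, 1.087)
  lambda* = (2.0435)
  f(x*)   = 5.8696

x* = (1.3043, 1.087), lambda* = (2.0435)


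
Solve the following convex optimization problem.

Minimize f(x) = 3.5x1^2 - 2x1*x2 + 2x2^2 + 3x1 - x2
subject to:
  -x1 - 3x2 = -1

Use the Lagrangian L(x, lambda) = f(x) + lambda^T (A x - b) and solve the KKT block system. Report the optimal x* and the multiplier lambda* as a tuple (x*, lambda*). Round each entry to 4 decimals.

Form the Lagrangian:
  L(x, lambda) = (1/2) x^T Q x + c^T x + lambda^T (A x - b)
Stationarity (grad_x L = 0): Q x + c + A^T lambda = 0.
Primal feasibility: A x = b.

This gives the KKT block system:
  [ Q   A^T ] [ x     ]   [-c ]
  [ A    0  ] [ lambda ] = [ b ]

Solving the linear system:
  x*      = (-0.2532, 0.4177)
  lambda* = (0.3924)
  f(x*)   = -0.3924

x* = (-0.2532, 0.4177), lambda* = (0.3924)


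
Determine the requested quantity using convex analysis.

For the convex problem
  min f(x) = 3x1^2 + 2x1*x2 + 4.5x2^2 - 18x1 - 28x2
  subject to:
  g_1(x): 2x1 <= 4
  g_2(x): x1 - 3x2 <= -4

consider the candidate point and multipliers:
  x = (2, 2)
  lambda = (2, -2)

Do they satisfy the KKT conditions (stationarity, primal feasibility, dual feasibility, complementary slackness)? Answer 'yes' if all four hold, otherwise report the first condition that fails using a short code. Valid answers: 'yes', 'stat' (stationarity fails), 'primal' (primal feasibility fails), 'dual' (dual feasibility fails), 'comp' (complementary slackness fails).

Gradient of f: grad f(x) = Q x + c = (-2, -6)
Constraint values g_i(x) = a_i^T x - b_i:
  g_1((2, 2)) = 0
  g_2((2, 2)) = 0
Stationarity residual: grad f(x) + sum_i lambda_i a_i = (0, 0)
  -> stationarity OK
Primal feasibility (all g_i <= 0): OK
Dual feasibility (all lambda_i >= 0): FAILS
Complementary slackness (lambda_i * g_i(x) = 0 for all i): OK

Verdict: the first failing condition is dual_feasibility -> dual.

dual


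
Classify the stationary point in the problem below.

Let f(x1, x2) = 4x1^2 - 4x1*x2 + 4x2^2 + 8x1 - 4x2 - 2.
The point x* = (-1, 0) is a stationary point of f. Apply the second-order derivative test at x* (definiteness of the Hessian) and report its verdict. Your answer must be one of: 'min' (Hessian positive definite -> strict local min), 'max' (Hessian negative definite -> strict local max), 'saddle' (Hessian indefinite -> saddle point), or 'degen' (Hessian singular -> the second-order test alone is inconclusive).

Compute the Hessian H = grad^2 f:
  H = [[8, -4], [-4, 8]]
Verify stationarity: grad f(x*) = H x* + g = (0, 0).
Eigenvalues of H: 4, 12.
Both eigenvalues > 0, so H is positive definite -> x* is a strict local min.

min


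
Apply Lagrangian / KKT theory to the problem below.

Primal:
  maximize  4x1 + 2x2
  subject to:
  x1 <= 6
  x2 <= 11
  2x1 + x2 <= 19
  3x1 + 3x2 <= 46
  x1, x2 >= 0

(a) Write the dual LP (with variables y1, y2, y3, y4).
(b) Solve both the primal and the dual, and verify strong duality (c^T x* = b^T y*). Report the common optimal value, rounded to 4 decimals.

The standard primal-dual pair for 'max c^T x s.t. A x <= b, x >= 0' is:
  Dual:  min b^T y  s.t.  A^T y >= c,  y >= 0.

So the dual LP is:
  minimize  6y1 + 11y2 + 19y3 + 46y4
  subject to:
    y1 + 2y3 + 3y4 >= 4
    y2 + y3 + 3y4 >= 2
    y1, y2, y3, y4 >= 0

Solving the primal: x* = (4, 11).
  primal value c^T x* = 38.
Solving the dual: y* = (0, 0, 2, 0).
  dual value b^T y* = 38.
Strong duality: c^T x* = b^T y*. Confirmed.

38


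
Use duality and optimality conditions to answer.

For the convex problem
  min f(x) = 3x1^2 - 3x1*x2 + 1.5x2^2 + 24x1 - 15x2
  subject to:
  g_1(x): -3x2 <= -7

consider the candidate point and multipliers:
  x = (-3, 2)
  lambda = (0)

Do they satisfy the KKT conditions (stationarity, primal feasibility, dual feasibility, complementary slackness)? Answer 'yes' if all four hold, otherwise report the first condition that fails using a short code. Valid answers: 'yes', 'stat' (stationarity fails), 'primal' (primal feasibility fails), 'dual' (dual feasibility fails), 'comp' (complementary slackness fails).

Gradient of f: grad f(x) = Q x + c = (0, 0)
Constraint values g_i(x) = a_i^T x - b_i:
  g_1((-3, 2)) = 1
Stationarity residual: grad f(x) + sum_i lambda_i a_i = (0, 0)
  -> stationarity OK
Primal feasibility (all g_i <= 0): FAILS
Dual feasibility (all lambda_i >= 0): OK
Complementary slackness (lambda_i * g_i(x) = 0 for all i): OK

Verdict: the first failing condition is primal_feasibility -> primal.

primal


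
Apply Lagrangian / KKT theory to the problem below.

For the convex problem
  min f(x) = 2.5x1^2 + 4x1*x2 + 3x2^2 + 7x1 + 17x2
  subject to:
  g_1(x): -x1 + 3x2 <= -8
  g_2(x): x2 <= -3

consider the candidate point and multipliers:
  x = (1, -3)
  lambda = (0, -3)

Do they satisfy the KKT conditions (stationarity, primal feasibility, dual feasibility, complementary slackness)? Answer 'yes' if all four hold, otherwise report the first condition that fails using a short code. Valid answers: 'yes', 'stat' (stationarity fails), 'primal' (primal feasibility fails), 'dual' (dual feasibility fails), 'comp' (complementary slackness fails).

Gradient of f: grad f(x) = Q x + c = (0, 3)
Constraint values g_i(x) = a_i^T x - b_i:
  g_1((1, -3)) = -2
  g_2((1, -3)) = 0
Stationarity residual: grad f(x) + sum_i lambda_i a_i = (0, 0)
  -> stationarity OK
Primal feasibility (all g_i <= 0): OK
Dual feasibility (all lambda_i >= 0): FAILS
Complementary slackness (lambda_i * g_i(x) = 0 for all i): OK

Verdict: the first failing condition is dual_feasibility -> dual.

dual


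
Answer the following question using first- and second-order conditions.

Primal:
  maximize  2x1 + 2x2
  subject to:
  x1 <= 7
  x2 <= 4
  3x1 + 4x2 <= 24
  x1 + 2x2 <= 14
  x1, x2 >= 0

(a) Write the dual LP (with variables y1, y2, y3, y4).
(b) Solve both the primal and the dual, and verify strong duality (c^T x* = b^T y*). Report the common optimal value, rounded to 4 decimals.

The standard primal-dual pair for 'max c^T x s.t. A x <= b, x >= 0' is:
  Dual:  min b^T y  s.t.  A^T y >= c,  y >= 0.

So the dual LP is:
  minimize  7y1 + 4y2 + 24y3 + 14y4
  subject to:
    y1 + 3y3 + y4 >= 2
    y2 + 4y3 + 2y4 >= 2
    y1, y2, y3, y4 >= 0

Solving the primal: x* = (7, 0.75).
  primal value c^T x* = 15.5.
Solving the dual: y* = (0.5, 0, 0.5, 0).
  dual value b^T y* = 15.5.
Strong duality: c^T x* = b^T y*. Confirmed.

15.5


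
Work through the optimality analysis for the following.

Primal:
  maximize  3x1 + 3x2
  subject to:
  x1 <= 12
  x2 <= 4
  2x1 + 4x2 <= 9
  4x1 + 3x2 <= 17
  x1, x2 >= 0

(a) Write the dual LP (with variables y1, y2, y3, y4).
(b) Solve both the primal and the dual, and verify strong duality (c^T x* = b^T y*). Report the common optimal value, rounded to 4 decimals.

The standard primal-dual pair for 'max c^T x s.t. A x <= b, x >= 0' is:
  Dual:  min b^T y  s.t.  A^T y >= c,  y >= 0.

So the dual LP is:
  minimize  12y1 + 4y2 + 9y3 + 17y4
  subject to:
    y1 + 2y3 + 4y4 >= 3
    y2 + 4y3 + 3y4 >= 3
    y1, y2, y3, y4 >= 0

Solving the primal: x* = (4.1, 0.2).
  primal value c^T x* = 12.9.
Solving the dual: y* = (0, 0, 0.3, 0.6).
  dual value b^T y* = 12.9.
Strong duality: c^T x* = b^T y*. Confirmed.

12.9
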